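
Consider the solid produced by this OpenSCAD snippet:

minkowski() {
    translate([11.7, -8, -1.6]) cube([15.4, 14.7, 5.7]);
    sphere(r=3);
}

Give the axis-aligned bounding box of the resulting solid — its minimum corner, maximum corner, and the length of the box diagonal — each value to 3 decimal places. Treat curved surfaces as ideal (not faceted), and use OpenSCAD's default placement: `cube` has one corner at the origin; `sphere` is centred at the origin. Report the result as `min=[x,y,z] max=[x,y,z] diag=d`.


min=[8.700,-11.000,-4.600] max=[30.100,9.700,7.100] diag=31.990

A = translate([11.7, -8, -1.6]) cube([15.4, 14.7, 5.7]) → bbox [11.7,-8,-1.6] .. [27.1,6.7,4.1]
B = sphere(r=3) → bbox [-3,-3,-3] .. [3,3,3]
lo = A.lo+B.lo = [11.7-3, -8-3, -1.6-3] = [8.700,-11.000,-4.600]
hi = A.hi+B.hi = [27.1+3, 6.7+3, 4.1+3] = [30.100,9.700,7.100]
diag = √(21.4²+20.7²+11.7²) = √1023.34 = 31.990


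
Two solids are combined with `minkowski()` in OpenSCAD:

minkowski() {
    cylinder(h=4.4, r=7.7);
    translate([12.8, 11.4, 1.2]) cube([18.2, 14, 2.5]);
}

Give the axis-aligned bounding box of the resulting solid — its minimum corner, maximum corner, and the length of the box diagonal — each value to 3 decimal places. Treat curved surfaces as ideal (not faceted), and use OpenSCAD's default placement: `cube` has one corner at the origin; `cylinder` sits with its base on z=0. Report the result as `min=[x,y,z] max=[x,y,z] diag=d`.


A = translate([12.8, 11.4, 1.2]) cube([18.2, 14, 2.5]) → bbox [12.8,11.4,1.2] .. [31,25.4,3.7]
B = cylinder(h=4.4, r=7.7) → bbox [-7.7,-7.7,0] .. [7.7,7.7,4.4]
lo = A.lo+B.lo = [12.8-7.7, 11.4-7.7, 1.2+0] = [5.100,3.700,1.200]
hi = A.hi+B.hi = [31+7.7, 25.4+7.7, 3.7+4.4] = [38.700,33.100,8.100]
diag = √(33.6²+29.4²+6.9²) = √2040.93 = 45.177

min=[5.100,3.700,1.200] max=[38.700,33.100,8.100] diag=45.177


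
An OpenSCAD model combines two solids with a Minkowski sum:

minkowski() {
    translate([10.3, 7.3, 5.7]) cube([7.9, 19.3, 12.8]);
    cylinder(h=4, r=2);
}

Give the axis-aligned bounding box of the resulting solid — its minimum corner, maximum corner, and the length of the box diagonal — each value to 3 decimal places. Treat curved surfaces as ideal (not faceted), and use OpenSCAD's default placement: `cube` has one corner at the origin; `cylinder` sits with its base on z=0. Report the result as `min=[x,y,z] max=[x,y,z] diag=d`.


min=[8.300,5.300,5.700] max=[20.200,28.600,22.500] diag=31.092

A = translate([10.3, 7.3, 5.7]) cube([7.9, 19.3, 12.8]) → bbox [10.3,7.3,5.7] .. [18.2,26.6,18.5]
B = cylinder(h=4, r=2) → bbox [-2,-2,0] .. [2,2,4]
lo = A.lo+B.lo = [10.3-2, 7.3-2, 5.7+0] = [8.300,5.300,5.700]
hi = A.hi+B.hi = [18.2+2, 26.6+2, 18.5+4] = [20.200,28.600,22.500]
diag = √(11.9²+23.3²+16.8²) = √966.74 = 31.092


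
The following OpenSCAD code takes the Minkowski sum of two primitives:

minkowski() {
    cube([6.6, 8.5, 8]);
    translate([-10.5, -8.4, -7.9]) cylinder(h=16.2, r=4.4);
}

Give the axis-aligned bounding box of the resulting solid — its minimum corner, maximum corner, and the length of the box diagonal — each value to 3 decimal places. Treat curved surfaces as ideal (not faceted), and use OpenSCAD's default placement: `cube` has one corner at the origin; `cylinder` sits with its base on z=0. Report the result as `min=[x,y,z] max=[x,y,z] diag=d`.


min=[-14.900,-12.800,-7.900] max=[0.500,4.500,16.300] diag=33.498

A = translate([-10.5, -8.4, -7.9]) cylinder(h=16.2, r=4.4) → bbox [-14.9,-12.8,-7.9] .. [-6.1,-4,8.3]
B = cube([6.6, 8.5, 8]) → bbox [0,0,0] .. [6.6,8.5,8]
lo = A.lo+B.lo = [-14.9+0, -12.8+0, -7.9+0] = [-14.900,-12.800,-7.900]
hi = A.hi+B.hi = [-6.1+6.6, -4+8.5, 8.3+8] = [0.500,4.500,16.300]
diag = √(15.4²+17.3²+24.2²) = √1122.09 = 33.498


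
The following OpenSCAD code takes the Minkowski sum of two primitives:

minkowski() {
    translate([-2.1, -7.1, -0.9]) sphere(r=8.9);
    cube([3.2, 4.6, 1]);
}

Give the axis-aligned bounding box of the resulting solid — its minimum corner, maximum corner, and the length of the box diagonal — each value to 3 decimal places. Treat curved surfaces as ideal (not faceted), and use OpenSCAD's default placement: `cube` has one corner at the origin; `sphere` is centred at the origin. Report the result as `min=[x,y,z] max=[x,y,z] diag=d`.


A = translate([-2.1, -7.1, -0.9]) sphere(r=8.9) → bbox [-11,-16,-9.8] .. [6.8,1.8,8]
B = cube([3.2, 4.6, 1]) → bbox [0,0,0] .. [3.2,4.6,1]
lo = A.lo+B.lo = [-11+0, -16+0, -9.8+0] = [-11.000,-16.000,-9.800]
hi = A.hi+B.hi = [6.8+3.2, 1.8+4.6, 8+1] = [10.000,6.400,9.000]
diag = √(21²+22.4²+18.8²) = √1296.2 = 36.003

min=[-11.000,-16.000,-9.800] max=[10.000,6.400,9.000] diag=36.003


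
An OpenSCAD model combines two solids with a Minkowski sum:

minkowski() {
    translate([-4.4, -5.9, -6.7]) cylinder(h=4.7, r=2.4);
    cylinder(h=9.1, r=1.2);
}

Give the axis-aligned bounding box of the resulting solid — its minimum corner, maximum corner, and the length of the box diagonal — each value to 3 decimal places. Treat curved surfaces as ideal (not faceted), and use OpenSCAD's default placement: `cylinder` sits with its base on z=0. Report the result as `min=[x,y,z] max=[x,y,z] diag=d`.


A = translate([-4.4, -5.9, -6.7]) cylinder(h=4.7, r=2.4) → bbox [-6.8,-8.3,-6.7] .. [-2,-3.5,-2]
B = cylinder(h=9.1, r=1.2) → bbox [-1.2,-1.2,0] .. [1.2,1.2,9.1]
lo = A.lo+B.lo = [-6.8-1.2, -8.3-1.2, -6.7+0] = [-8.000,-9.500,-6.700]
hi = A.hi+B.hi = [-2+1.2, -3.5+1.2, -2+9.1] = [-0.800,-2.300,7.100]
diag = √(7.2²+7.2²+13.8²) = √294.12 = 17.150

min=[-8.000,-9.500,-6.700] max=[-0.800,-2.300,7.100] diag=17.150


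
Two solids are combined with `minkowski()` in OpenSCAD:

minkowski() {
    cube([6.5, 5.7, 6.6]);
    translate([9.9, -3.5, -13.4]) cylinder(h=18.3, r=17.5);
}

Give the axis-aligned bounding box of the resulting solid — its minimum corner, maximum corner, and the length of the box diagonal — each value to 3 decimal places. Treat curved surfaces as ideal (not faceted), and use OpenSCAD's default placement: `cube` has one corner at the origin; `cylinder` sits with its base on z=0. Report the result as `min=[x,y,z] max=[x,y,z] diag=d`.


A = translate([9.9, -3.5, -13.4]) cylinder(h=18.3, r=17.5) → bbox [-7.6,-21,-13.4] .. [27.4,14,4.9]
B = cube([6.5, 5.7, 6.6]) → bbox [0,0,0] .. [6.5,5.7,6.6]
lo = A.lo+B.lo = [-7.6+0, -21+0, -13.4+0] = [-7.600,-21.000,-13.400]
hi = A.hi+B.hi = [27.4+6.5, 14+5.7, 4.9+6.6] = [33.900,19.700,11.500]
diag = √(41.5²+40.7²+24.9²) = √3998.75 = 63.236

min=[-7.600,-21.000,-13.400] max=[33.900,19.700,11.500] diag=63.236


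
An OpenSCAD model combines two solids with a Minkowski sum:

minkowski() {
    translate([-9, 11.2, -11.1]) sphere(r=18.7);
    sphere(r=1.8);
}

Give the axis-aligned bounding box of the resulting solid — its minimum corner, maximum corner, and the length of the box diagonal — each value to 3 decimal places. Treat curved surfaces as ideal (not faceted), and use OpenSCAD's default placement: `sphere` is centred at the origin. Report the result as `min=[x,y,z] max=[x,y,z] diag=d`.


A = translate([-9, 11.2, -11.1]) sphere(r=18.7) → bbox [-27.7,-7.5,-29.8] .. [9.7,29.9,7.6]
B = sphere(r=1.8) → bbox [-1.8,-1.8,-1.8] .. [1.8,1.8,1.8]
lo = A.lo+B.lo = [-27.7-1.8, -7.5-1.8, -29.8-1.8] = [-29.500,-9.300,-31.600]
hi = A.hi+B.hi = [9.7+1.8, 29.9+1.8, 7.6+1.8] = [11.500,31.700,9.400]
diag = √(41²+41²+41²) = √5043 = 71.014

min=[-29.500,-9.300,-31.600] max=[11.500,31.700,9.400] diag=71.014


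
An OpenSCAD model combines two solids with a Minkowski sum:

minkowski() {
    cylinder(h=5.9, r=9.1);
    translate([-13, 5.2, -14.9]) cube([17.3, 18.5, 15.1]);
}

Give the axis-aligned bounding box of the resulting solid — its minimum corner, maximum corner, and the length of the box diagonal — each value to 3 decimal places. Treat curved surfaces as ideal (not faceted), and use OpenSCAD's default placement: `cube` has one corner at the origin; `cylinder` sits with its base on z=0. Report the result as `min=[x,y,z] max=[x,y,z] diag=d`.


min=[-22.100,-3.900,-14.900] max=[13.400,32.800,6.100] diag=55.210

A = translate([-13, 5.2, -14.9]) cube([17.3, 18.5, 15.1]) → bbox [-13,5.2,-14.9] .. [4.3,23.7,0.2]
B = cylinder(h=5.9, r=9.1) → bbox [-9.1,-9.1,0] .. [9.1,9.1,5.9]
lo = A.lo+B.lo = [-13-9.1, 5.2-9.1, -14.9+0] = [-22.100,-3.900,-14.900]
hi = A.hi+B.hi = [4.3+9.1, 23.7+9.1, 0.2+5.9] = [13.400,32.800,6.100]
diag = √(35.5²+36.7²+21²) = √3048.14 = 55.210


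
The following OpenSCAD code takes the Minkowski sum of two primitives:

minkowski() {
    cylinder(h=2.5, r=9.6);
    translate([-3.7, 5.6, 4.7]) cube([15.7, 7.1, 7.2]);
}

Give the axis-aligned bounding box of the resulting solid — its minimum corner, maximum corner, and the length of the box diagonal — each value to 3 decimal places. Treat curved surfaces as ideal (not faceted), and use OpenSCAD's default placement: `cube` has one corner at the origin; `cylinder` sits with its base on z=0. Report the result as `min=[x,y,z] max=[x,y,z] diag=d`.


A = translate([-3.7, 5.6, 4.7]) cube([15.7, 7.1, 7.2]) → bbox [-3.7,5.6,4.7] .. [12,12.7,11.9]
B = cylinder(h=2.5, r=9.6) → bbox [-9.6,-9.6,0] .. [9.6,9.6,2.5]
lo = A.lo+B.lo = [-3.7-9.6, 5.6-9.6, 4.7+0] = [-13.300,-4.000,4.700]
hi = A.hi+B.hi = [12+9.6, 12.7+9.6, 11.9+2.5] = [21.600,22.300,14.400]
diag = √(34.9²+26.3²+9.7²) = √2003.79 = 44.764

min=[-13.300,-4.000,4.700] max=[21.600,22.300,14.400] diag=44.764


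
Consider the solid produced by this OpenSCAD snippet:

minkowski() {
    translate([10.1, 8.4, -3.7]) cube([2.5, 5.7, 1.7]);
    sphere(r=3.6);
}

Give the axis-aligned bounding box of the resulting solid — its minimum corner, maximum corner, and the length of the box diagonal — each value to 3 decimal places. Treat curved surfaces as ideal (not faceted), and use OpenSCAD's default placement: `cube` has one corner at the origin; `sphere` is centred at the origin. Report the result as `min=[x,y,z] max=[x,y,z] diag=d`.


A = translate([10.1, 8.4, -3.7]) cube([2.5, 5.7, 1.7]) → bbox [10.1,8.4,-3.7] .. [12.6,14.1,-2]
B = sphere(r=3.6) → bbox [-3.6,-3.6,-3.6] .. [3.6,3.6,3.6]
lo = A.lo+B.lo = [10.1-3.6, 8.4-3.6, -3.7-3.6] = [6.500,4.800,-7.300]
hi = A.hi+B.hi = [12.6+3.6, 14.1+3.6, -2+3.6] = [16.200,17.700,1.600]
diag = √(9.7²+12.9²+8.9²) = √339.71 = 18.431

min=[6.500,4.800,-7.300] max=[16.200,17.700,1.600] diag=18.431


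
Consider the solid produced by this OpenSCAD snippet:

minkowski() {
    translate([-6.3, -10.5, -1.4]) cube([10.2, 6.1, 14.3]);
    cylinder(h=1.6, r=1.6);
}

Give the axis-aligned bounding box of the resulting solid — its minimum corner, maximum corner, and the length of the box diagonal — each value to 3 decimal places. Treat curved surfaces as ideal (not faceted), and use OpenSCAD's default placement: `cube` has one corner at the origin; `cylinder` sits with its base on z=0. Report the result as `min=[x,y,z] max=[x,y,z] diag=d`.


min=[-7.900,-12.100,-1.400] max=[5.500,-2.800,14.500] diag=22.778

A = translate([-6.3, -10.5, -1.4]) cube([10.2, 6.1, 14.3]) → bbox [-6.3,-10.5,-1.4] .. [3.9,-4.4,12.9]
B = cylinder(h=1.6, r=1.6) → bbox [-1.6,-1.6,0] .. [1.6,1.6,1.6]
lo = A.lo+B.lo = [-6.3-1.6, -10.5-1.6, -1.4+0] = [-7.900,-12.100,-1.400]
hi = A.hi+B.hi = [3.9+1.6, -4.4+1.6, 12.9+1.6] = [5.500,-2.800,14.500]
diag = √(13.4²+9.3²+15.9²) = √518.86 = 22.778


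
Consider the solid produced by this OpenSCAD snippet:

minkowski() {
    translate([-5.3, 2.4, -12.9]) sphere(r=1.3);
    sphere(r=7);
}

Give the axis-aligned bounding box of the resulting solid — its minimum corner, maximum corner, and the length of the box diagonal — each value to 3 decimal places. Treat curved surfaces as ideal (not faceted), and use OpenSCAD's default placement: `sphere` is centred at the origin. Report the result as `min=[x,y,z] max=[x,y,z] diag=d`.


A = translate([-5.3, 2.4, -12.9]) sphere(r=1.3) → bbox [-6.6,1.1,-14.2] .. [-4,3.7,-11.6]
B = sphere(r=7) → bbox [-7,-7,-7] .. [7,7,7]
lo = A.lo+B.lo = [-6.6-7, 1.1-7, -14.2-7] = [-13.600,-5.900,-21.200]
hi = A.hi+B.hi = [-4+7, 3.7+7, -11.6+7] = [3.000,10.700,-4.600]
diag = √(16.6²+16.6²+16.6²) = √826.68 = 28.752

min=[-13.600,-5.900,-21.200] max=[3.000,10.700,-4.600] diag=28.752


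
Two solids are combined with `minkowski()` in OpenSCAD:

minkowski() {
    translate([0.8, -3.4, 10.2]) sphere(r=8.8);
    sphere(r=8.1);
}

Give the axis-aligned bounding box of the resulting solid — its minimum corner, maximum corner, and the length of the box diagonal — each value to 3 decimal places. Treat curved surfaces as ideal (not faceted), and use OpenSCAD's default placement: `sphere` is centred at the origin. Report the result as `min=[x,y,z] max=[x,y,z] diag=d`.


A = translate([0.8, -3.4, 10.2]) sphere(r=8.8) → bbox [-8,-12.2,1.4] .. [9.6,5.4,19]
B = sphere(r=8.1) → bbox [-8.1,-8.1,-8.1] .. [8.1,8.1,8.1]
lo = A.lo+B.lo = [-8-8.1, -12.2-8.1, 1.4-8.1] = [-16.100,-20.300,-6.700]
hi = A.hi+B.hi = [9.6+8.1, 5.4+8.1, 19+8.1] = [17.700,13.500,27.100]
diag = √(33.8²+33.8²+33.8²) = √3427.32 = 58.543

min=[-16.100,-20.300,-6.700] max=[17.700,13.500,27.100] diag=58.543


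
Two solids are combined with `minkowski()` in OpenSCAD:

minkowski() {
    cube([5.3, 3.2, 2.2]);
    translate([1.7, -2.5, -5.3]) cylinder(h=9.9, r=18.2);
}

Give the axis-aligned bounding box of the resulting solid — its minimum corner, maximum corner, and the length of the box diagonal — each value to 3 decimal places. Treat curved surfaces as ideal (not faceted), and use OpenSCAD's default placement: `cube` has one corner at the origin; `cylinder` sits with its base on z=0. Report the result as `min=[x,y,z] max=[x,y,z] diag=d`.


min=[-16.500,-20.700,-5.300] max=[25.200,18.900,6.800] diag=58.766

A = translate([1.7, -2.5, -5.3]) cylinder(h=9.9, r=18.2) → bbox [-16.5,-20.7,-5.3] .. [19.9,15.7,4.6]
B = cube([5.3, 3.2, 2.2]) → bbox [0,0,0] .. [5.3,3.2,2.2]
lo = A.lo+B.lo = [-16.5+0, -20.7+0, -5.3+0] = [-16.500,-20.700,-5.300]
hi = A.hi+B.hi = [19.9+5.3, 15.7+3.2, 4.6+2.2] = [25.200,18.900,6.800]
diag = √(41.7²+39.6²+12.1²) = √3453.46 = 58.766


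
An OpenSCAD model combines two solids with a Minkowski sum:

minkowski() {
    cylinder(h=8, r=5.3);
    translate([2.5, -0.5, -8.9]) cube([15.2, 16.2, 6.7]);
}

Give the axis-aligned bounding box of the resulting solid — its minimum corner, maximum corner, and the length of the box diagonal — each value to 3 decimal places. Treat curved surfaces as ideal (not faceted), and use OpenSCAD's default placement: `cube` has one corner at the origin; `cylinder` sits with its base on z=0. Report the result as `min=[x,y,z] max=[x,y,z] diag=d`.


min=[-2.800,-5.800,-8.900] max=[23.000,21.000,5.800] diag=40.000

A = translate([2.5, -0.5, -8.9]) cube([15.2, 16.2, 6.7]) → bbox [2.5,-0.5,-8.9] .. [17.7,15.7,-2.2]
B = cylinder(h=8, r=5.3) → bbox [-5.3,-5.3,0] .. [5.3,5.3,8]
lo = A.lo+B.lo = [2.5-5.3, -0.5-5.3, -8.9+0] = [-2.800,-5.800,-8.900]
hi = A.hi+B.hi = [17.7+5.3, 15.7+5.3, -2.2+8] = [23.000,21.000,5.800]
diag = √(25.8²+26.8²+14.7²) = √1599.97 = 40.000


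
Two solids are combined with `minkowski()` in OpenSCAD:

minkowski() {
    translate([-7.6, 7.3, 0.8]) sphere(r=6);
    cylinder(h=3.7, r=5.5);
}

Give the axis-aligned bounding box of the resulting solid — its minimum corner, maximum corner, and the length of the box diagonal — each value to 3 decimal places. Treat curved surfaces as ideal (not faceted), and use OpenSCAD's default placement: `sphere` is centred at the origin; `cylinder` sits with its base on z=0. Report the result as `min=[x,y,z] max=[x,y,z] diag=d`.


min=[-19.100,-4.200,-5.200] max=[3.900,18.800,10.500] diag=36.118

A = translate([-7.6, 7.3, 0.8]) sphere(r=6) → bbox [-13.6,1.3,-5.2] .. [-1.6,13.3,6.8]
B = cylinder(h=3.7, r=5.5) → bbox [-5.5,-5.5,0] .. [5.5,5.5,3.7]
lo = A.lo+B.lo = [-13.6-5.5, 1.3-5.5, -5.2+0] = [-19.100,-4.200,-5.200]
hi = A.hi+B.hi = [-1.6+5.5, 13.3+5.5, 6.8+3.7] = [3.900,18.800,10.500]
diag = √(23²+23²+15.7²) = √1304.49 = 36.118


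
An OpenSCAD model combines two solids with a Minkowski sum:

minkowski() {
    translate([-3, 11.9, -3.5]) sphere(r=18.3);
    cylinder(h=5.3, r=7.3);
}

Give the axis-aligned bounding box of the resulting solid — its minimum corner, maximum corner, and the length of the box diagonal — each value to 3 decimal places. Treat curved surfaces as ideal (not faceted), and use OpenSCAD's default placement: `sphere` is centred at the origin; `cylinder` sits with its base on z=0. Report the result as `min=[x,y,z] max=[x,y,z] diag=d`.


min=[-28.600,-13.700,-21.800] max=[22.600,37.500,20.100] diag=83.657

A = translate([-3, 11.9, -3.5]) sphere(r=18.3) → bbox [-21.3,-6.4,-21.8] .. [15.3,30.2,14.8]
B = cylinder(h=5.3, r=7.3) → bbox [-7.3,-7.3,0] .. [7.3,7.3,5.3]
lo = A.lo+B.lo = [-21.3-7.3, -6.4-7.3, -21.8+0] = [-28.600,-13.700,-21.800]
hi = A.hi+B.hi = [15.3+7.3, 30.2+7.3, 14.8+5.3] = [22.600,37.500,20.100]
diag = √(51.2²+51.2²+41.9²) = √6998.49 = 83.657


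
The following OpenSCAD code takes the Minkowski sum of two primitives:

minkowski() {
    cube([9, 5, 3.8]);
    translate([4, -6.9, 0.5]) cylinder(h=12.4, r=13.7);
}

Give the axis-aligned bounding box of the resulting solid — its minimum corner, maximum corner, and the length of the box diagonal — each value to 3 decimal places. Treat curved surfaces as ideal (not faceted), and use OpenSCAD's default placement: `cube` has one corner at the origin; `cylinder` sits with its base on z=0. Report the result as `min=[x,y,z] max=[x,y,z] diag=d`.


A = translate([4, -6.9, 0.5]) cylinder(h=12.4, r=13.7) → bbox [-9.7,-20.6,0.5] .. [17.7,6.8,12.9]
B = cube([9, 5, 3.8]) → bbox [0,0,0] .. [9,5,3.8]
lo = A.lo+B.lo = [-9.7+0, -20.6+0, 0.5+0] = [-9.700,-20.600,0.500]
hi = A.hi+B.hi = [17.7+9, 6.8+5, 12.9+3.8] = [26.700,11.800,16.700]
diag = √(36.4²+32.4²+16.2²) = √2637.16 = 51.353

min=[-9.700,-20.600,0.500] max=[26.700,11.800,16.700] diag=51.353


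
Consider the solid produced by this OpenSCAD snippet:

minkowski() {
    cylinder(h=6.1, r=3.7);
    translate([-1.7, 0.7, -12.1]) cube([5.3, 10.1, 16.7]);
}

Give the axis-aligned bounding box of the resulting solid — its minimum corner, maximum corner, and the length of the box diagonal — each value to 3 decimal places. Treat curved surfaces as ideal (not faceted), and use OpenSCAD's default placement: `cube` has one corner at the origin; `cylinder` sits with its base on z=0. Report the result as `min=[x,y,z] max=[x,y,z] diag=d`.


min=[-5.400,-3.000,-12.100] max=[7.300,14.500,10.700] diag=31.423

A = translate([-1.7, 0.7, -12.1]) cube([5.3, 10.1, 16.7]) → bbox [-1.7,0.7,-12.1] .. [3.6,10.8,4.6]
B = cylinder(h=6.1, r=3.7) → bbox [-3.7,-3.7,0] .. [3.7,3.7,6.1]
lo = A.lo+B.lo = [-1.7-3.7, 0.7-3.7, -12.1+0] = [-5.400,-3.000,-12.100]
hi = A.hi+B.hi = [3.6+3.7, 10.8+3.7, 4.6+6.1] = [7.300,14.500,10.700]
diag = √(12.7²+17.5²+22.8²) = √987.38 = 31.423


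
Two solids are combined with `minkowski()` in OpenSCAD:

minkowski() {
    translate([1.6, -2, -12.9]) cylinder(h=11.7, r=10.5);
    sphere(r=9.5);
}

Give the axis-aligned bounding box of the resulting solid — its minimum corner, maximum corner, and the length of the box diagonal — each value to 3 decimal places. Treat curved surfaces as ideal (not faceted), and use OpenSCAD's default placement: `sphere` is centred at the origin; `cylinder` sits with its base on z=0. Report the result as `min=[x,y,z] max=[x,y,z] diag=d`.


A = translate([1.6, -2, -12.9]) cylinder(h=11.7, r=10.5) → bbox [-8.9,-12.5,-12.9] .. [12.1,8.5,-1.2]
B = sphere(r=9.5) → bbox [-9.5,-9.5,-9.5] .. [9.5,9.5,9.5]
lo = A.lo+B.lo = [-8.9-9.5, -12.5-9.5, -12.9-9.5] = [-18.400,-22.000,-22.400]
hi = A.hi+B.hi = [12.1+9.5, 8.5+9.5, -1.2+9.5] = [21.600,18.000,8.300]
diag = √(40²+40²+30.7²) = √4142.49 = 64.362

min=[-18.400,-22.000,-22.400] max=[21.600,18.000,8.300] diag=64.362


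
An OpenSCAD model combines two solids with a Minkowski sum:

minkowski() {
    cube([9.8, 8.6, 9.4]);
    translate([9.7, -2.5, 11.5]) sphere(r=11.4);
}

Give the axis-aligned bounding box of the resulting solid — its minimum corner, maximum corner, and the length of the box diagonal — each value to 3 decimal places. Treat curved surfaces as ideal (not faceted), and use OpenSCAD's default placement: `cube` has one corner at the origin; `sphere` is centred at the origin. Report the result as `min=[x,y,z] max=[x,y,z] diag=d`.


A = translate([9.7, -2.5, 11.5]) sphere(r=11.4) → bbox [-1.7,-13.9,0.1] .. [21.1,8.9,22.9]
B = cube([9.8, 8.6, 9.4]) → bbox [0,0,0] .. [9.8,8.6,9.4]
lo = A.lo+B.lo = [-1.7+0, -13.9+0, 0.1+0] = [-1.700,-13.900,0.100]
hi = A.hi+B.hi = [21.1+9.8, 8.9+8.6, 22.9+9.4] = [30.900,17.500,32.300]
diag = √(32.6²+31.4²+32.2²) = √3085.56 = 55.548

min=[-1.700,-13.900,0.100] max=[30.900,17.500,32.300] diag=55.548


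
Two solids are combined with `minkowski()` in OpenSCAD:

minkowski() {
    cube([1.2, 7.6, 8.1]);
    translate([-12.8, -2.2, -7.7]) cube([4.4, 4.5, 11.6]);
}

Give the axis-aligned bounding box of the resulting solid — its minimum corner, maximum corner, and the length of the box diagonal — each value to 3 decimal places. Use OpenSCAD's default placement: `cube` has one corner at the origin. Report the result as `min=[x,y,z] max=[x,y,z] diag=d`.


A = translate([-12.8, -2.2, -7.7]) cube([4.4, 4.5, 11.6]) → bbox [-12.8,-2.2,-7.7] .. [-8.4,2.3,3.9]
B = cube([1.2, 7.6, 8.1]) → bbox [0,0,0] .. [1.2,7.6,8.1]
lo = A.lo+B.lo = [-12.8+0, -2.2+0, -7.7+0] = [-12.800,-2.200,-7.700]
hi = A.hi+B.hi = [-8.4+1.2, 2.3+7.6, 3.9+8.1] = [-7.200,9.900,12.000]
diag = √(5.6²+12.1²+19.7²) = √565.86 = 23.788

min=[-12.800,-2.200,-7.700] max=[-7.200,9.900,12.000] diag=23.788


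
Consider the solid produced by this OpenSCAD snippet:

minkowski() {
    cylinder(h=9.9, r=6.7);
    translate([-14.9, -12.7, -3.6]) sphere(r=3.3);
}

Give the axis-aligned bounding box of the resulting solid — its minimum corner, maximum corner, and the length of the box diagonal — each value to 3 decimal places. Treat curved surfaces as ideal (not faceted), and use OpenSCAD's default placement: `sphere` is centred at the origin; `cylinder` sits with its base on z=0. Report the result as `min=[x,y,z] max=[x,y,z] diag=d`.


A = translate([-14.9, -12.7, -3.6]) sphere(r=3.3) → bbox [-18.2,-16,-6.9] .. [-11.6,-9.4,-0.3]
B = cylinder(h=9.9, r=6.7) → bbox [-6.7,-6.7,0] .. [6.7,6.7,9.9]
lo = A.lo+B.lo = [-18.2-6.7, -16-6.7, -6.9+0] = [-24.900,-22.700,-6.900]
hi = A.hi+B.hi = [-11.6+6.7, -9.4+6.7, -0.3+9.9] = [-4.900,-2.700,9.600]
diag = √(20²+20²+16.5²) = √1072.25 = 32.745

min=[-24.900,-22.700,-6.900] max=[-4.900,-2.700,9.600] diag=32.745


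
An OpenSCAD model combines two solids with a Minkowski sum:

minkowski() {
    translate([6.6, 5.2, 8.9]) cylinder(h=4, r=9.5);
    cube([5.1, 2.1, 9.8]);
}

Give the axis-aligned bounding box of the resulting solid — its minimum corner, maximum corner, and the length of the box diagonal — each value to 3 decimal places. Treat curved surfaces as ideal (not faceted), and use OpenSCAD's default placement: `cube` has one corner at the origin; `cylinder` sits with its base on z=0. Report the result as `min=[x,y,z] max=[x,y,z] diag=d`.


A = translate([6.6, 5.2, 8.9]) cylinder(h=4, r=9.5) → bbox [-2.9,-4.3,8.9] .. [16.1,14.7,12.9]
B = cube([5.1, 2.1, 9.8]) → bbox [0,0,0] .. [5.1,2.1,9.8]
lo = A.lo+B.lo = [-2.9+0, -4.3+0, 8.9+0] = [-2.900,-4.300,8.900]
hi = A.hi+B.hi = [16.1+5.1, 14.7+2.1, 12.9+9.8] = [21.200,16.800,22.700]
diag = √(24.1²+21.1²+13.8²) = √1216.46 = 34.878

min=[-2.900,-4.300,8.900] max=[21.200,16.800,22.700] diag=34.878


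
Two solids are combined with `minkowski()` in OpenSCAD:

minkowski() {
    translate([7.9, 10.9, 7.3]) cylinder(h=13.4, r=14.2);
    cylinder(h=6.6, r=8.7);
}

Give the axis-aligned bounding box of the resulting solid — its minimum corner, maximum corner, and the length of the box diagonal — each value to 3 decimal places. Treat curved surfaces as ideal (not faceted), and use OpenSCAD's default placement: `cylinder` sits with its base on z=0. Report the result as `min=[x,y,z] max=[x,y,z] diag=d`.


A = translate([7.9, 10.9, 7.3]) cylinder(h=13.4, r=14.2) → bbox [-6.3,-3.3,7.3] .. [22.1,25.1,20.7]
B = cylinder(h=6.6, r=8.7) → bbox [-8.7,-8.7,0] .. [8.7,8.7,6.6]
lo = A.lo+B.lo = [-6.3-8.7, -3.3-8.7, 7.3+0] = [-15.000,-12.000,7.300]
hi = A.hi+B.hi = [22.1+8.7, 25.1+8.7, 20.7+6.6] = [30.800,33.800,27.300]
diag = √(45.8²+45.8²+20²) = √4595.28 = 67.788

min=[-15.000,-12.000,7.300] max=[30.800,33.800,27.300] diag=67.788


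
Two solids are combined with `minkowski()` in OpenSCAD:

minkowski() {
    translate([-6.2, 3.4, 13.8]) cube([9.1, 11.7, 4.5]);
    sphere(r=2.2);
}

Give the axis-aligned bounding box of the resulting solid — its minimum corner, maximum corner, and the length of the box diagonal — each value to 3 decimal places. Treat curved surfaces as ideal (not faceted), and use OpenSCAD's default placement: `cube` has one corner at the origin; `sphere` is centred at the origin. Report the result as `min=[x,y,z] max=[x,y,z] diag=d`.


min=[-8.400,1.200,11.600] max=[5.100,17.300,20.500] diag=22.818

A = translate([-6.2, 3.4, 13.8]) cube([9.1, 11.7, 4.5]) → bbox [-6.2,3.4,13.8] .. [2.9,15.1,18.3]
B = sphere(r=2.2) → bbox [-2.2,-2.2,-2.2] .. [2.2,2.2,2.2]
lo = A.lo+B.lo = [-6.2-2.2, 3.4-2.2, 13.8-2.2] = [-8.400,1.200,11.600]
hi = A.hi+B.hi = [2.9+2.2, 15.1+2.2, 18.3+2.2] = [5.100,17.300,20.500]
diag = √(13.5²+16.1²+8.9²) = √520.67 = 22.818


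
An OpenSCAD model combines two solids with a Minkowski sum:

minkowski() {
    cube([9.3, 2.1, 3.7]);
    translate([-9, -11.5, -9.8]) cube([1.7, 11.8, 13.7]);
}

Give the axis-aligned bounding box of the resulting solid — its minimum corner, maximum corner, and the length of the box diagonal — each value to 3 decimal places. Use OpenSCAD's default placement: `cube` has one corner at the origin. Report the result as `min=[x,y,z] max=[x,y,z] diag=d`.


min=[-9.000,-11.500,-9.800] max=[2.000,2.400,7.600] diag=24.839

A = translate([-9, -11.5, -9.8]) cube([1.7, 11.8, 13.7]) → bbox [-9,-11.5,-9.8] .. [-7.3,0.3,3.9]
B = cube([9.3, 2.1, 3.7]) → bbox [0,0,0] .. [9.3,2.1,3.7]
lo = A.lo+B.lo = [-9+0, -11.5+0, -9.8+0] = [-9.000,-11.500,-9.800]
hi = A.hi+B.hi = [-7.3+9.3, 0.3+2.1, 3.9+3.7] = [2.000,2.400,7.600]
diag = √(11²+13.9²+17.4²) = √616.97 = 24.839


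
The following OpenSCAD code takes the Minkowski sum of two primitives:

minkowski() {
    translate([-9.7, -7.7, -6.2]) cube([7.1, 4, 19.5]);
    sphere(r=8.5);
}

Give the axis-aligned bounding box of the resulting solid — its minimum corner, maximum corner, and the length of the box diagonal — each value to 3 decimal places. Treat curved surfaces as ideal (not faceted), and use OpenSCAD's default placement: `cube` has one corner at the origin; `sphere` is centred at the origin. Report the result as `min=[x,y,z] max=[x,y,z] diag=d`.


min=[-18.200,-16.200,-14.700] max=[5.900,4.800,21.800] diag=48.519

A = translate([-9.7, -7.7, -6.2]) cube([7.1, 4, 19.5]) → bbox [-9.7,-7.7,-6.2] .. [-2.6,-3.7,13.3]
B = sphere(r=8.5) → bbox [-8.5,-8.5,-8.5] .. [8.5,8.5,8.5]
lo = A.lo+B.lo = [-9.7-8.5, -7.7-8.5, -6.2-8.5] = [-18.200,-16.200,-14.700]
hi = A.hi+B.hi = [-2.6+8.5, -3.7+8.5, 13.3+8.5] = [5.900,4.800,21.800]
diag = √(24.1²+21²+36.5²) = √2354.06 = 48.519


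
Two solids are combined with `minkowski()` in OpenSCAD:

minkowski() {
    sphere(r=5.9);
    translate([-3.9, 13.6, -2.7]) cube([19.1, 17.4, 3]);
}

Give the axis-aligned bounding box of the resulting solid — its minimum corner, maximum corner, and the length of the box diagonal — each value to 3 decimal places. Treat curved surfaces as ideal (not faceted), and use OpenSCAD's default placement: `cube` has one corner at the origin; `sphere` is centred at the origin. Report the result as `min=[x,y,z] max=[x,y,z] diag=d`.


A = translate([-3.9, 13.6, -2.7]) cube([19.1, 17.4, 3]) → bbox [-3.9,13.6,-2.7] .. [15.2,31,0.3]
B = sphere(r=5.9) → bbox [-5.9,-5.9,-5.9] .. [5.9,5.9,5.9]
lo = A.lo+B.lo = [-3.9-5.9, 13.6-5.9, -2.7-5.9] = [-9.800,7.700,-8.600]
hi = A.hi+B.hi = [15.2+5.9, 31+5.9, 0.3+5.9] = [21.100,36.900,6.200]
diag = √(30.9²+29.2²+14.8²) = √2026.49 = 45.017

min=[-9.800,7.700,-8.600] max=[21.100,36.900,6.200] diag=45.017


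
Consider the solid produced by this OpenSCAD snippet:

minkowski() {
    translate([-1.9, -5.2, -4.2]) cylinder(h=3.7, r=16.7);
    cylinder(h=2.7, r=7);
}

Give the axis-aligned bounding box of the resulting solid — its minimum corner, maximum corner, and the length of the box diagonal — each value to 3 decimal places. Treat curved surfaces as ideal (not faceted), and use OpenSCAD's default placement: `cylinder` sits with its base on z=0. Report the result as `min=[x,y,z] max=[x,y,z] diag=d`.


min=[-25.600,-28.900,-4.200] max=[21.800,18.500,2.200] diag=67.339

A = translate([-1.9, -5.2, -4.2]) cylinder(h=3.7, r=16.7) → bbox [-18.6,-21.9,-4.2] .. [14.8,11.5,-0.5]
B = cylinder(h=2.7, r=7) → bbox [-7,-7,0] .. [7,7,2.7]
lo = A.lo+B.lo = [-18.6-7, -21.9-7, -4.2+0] = [-25.600,-28.900,-4.200]
hi = A.hi+B.hi = [14.8+7, 11.5+7, -0.5+2.7] = [21.800,18.500,2.200]
diag = √(47.4²+47.4²+6.4²) = √4534.48 = 67.339


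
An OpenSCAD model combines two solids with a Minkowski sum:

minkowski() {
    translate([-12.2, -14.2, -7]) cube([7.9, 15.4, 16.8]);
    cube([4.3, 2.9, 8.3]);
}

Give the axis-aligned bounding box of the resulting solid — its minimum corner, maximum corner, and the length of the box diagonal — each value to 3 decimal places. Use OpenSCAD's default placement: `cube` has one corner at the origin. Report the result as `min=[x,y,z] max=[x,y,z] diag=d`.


A = translate([-12.2, -14.2, -7]) cube([7.9, 15.4, 16.8]) → bbox [-12.2,-14.2,-7] .. [-4.3,1.2,9.8]
B = cube([4.3, 2.9, 8.3]) → bbox [0,0,0] .. [4.3,2.9,8.3]
lo = A.lo+B.lo = [-12.2+0, -14.2+0, -7+0] = [-12.200,-14.200,-7.000]
hi = A.hi+B.hi = [-4.3+4.3, 1.2+2.9, 9.8+8.3] = [0.000,4.100,18.100]
diag = √(12.2²+18.3²+25.1²) = √1113.74 = 33.373

min=[-12.200,-14.200,-7.000] max=[0.000,4.100,18.100] diag=33.373


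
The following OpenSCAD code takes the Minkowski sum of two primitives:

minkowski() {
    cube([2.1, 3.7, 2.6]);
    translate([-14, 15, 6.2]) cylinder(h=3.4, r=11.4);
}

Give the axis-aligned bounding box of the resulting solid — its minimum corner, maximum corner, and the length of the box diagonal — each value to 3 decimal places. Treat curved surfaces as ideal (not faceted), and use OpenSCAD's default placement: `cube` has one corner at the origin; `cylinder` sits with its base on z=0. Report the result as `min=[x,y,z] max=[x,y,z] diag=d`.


A = translate([-14, 15, 6.2]) cylinder(h=3.4, r=11.4) → bbox [-25.4,3.6,6.2] .. [-2.6,26.4,9.6]
B = cube([2.1, 3.7, 2.6]) → bbox [0,0,0] .. [2.1,3.7,2.6]
lo = A.lo+B.lo = [-25.4+0, 3.6+0, 6.2+0] = [-25.400,3.600,6.200]
hi = A.hi+B.hi = [-2.6+2.1, 26.4+3.7, 9.6+2.6] = [-0.500,30.100,12.200]
diag = √(24.9²+26.5²+6²) = √1358.26 = 36.855

min=[-25.400,3.600,6.200] max=[-0.500,30.100,12.200] diag=36.855


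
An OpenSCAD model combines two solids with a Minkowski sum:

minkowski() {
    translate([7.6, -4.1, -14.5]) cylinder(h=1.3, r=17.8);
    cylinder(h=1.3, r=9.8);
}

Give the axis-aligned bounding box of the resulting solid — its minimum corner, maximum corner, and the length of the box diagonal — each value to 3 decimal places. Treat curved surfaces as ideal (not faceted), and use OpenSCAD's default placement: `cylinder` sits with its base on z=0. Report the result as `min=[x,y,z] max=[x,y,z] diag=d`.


min=[-20.000,-31.700,-14.500] max=[35.200,23.500,-11.900] diag=78.108

A = translate([7.6, -4.1, -14.5]) cylinder(h=1.3, r=17.8) → bbox [-10.2,-21.9,-14.5] .. [25.4,13.7,-13.2]
B = cylinder(h=1.3, r=9.8) → bbox [-9.8,-9.8,0] .. [9.8,9.8,1.3]
lo = A.lo+B.lo = [-10.2-9.8, -21.9-9.8, -14.5+0] = [-20.000,-31.700,-14.500]
hi = A.hi+B.hi = [25.4+9.8, 13.7+9.8, -13.2+1.3] = [35.200,23.500,-11.900]
diag = √(55.2²+55.2²+2.6²) = √6100.84 = 78.108


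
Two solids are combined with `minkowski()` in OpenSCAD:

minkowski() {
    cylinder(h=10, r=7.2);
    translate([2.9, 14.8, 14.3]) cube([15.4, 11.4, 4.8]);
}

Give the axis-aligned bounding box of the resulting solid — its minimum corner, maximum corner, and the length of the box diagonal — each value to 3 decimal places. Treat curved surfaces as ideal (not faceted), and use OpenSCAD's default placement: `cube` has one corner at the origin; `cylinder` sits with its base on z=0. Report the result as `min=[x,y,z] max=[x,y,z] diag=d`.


A = translate([2.9, 14.8, 14.3]) cube([15.4, 11.4, 4.8]) → bbox [2.9,14.8,14.3] .. [18.3,26.2,19.1]
B = cylinder(h=10, r=7.2) → bbox [-7.2,-7.2,0] .. [7.2,7.2,10]
lo = A.lo+B.lo = [2.9-7.2, 14.8-7.2, 14.3+0] = [-4.300,7.600,14.300]
hi = A.hi+B.hi = [18.3+7.2, 26.2+7.2, 19.1+10] = [25.500,33.400,29.100]
diag = √(29.8²+25.8²+14.8²) = √1772.72 = 42.104

min=[-4.300,7.600,14.300] max=[25.500,33.400,29.100] diag=42.104


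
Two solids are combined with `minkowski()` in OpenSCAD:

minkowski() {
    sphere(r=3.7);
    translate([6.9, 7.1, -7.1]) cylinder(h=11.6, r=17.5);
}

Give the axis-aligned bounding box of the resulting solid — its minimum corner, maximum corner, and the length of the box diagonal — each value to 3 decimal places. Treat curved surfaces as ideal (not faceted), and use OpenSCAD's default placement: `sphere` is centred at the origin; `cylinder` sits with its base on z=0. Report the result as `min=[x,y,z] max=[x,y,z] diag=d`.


A = translate([6.9, 7.1, -7.1]) cylinder(h=11.6, r=17.5) → bbox [-10.6,-10.4,-7.1] .. [24.4,24.6,4.5]
B = sphere(r=3.7) → bbox [-3.7,-3.7,-3.7] .. [3.7,3.7,3.7]
lo = A.lo+B.lo = [-10.6-3.7, -10.4-3.7, -7.1-3.7] = [-14.300,-14.100,-10.800]
hi = A.hi+B.hi = [24.4+3.7, 24.6+3.7, 4.5+3.7] = [28.100,28.300,8.200]
diag = √(42.4²+42.4²+19²) = √3956.52 = 62.901

min=[-14.300,-14.100,-10.800] max=[28.100,28.300,8.200] diag=62.901


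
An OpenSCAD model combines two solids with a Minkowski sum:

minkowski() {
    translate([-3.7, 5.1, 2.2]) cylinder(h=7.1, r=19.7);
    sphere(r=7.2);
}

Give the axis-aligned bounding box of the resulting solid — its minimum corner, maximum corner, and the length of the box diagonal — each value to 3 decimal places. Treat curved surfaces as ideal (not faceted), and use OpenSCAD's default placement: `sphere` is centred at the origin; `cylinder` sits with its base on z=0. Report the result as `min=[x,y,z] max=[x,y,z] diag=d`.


min=[-30.600,-21.800,-5.000] max=[23.200,32.000,16.500] diag=79.064

A = translate([-3.7, 5.1, 2.2]) cylinder(h=7.1, r=19.7) → bbox [-23.4,-14.6,2.2] .. [16,24.8,9.3]
B = sphere(r=7.2) → bbox [-7.2,-7.2,-7.2] .. [7.2,7.2,7.2]
lo = A.lo+B.lo = [-23.4-7.2, -14.6-7.2, 2.2-7.2] = [-30.600,-21.800,-5.000]
hi = A.hi+B.hi = [16+7.2, 24.8+7.2, 9.3+7.2] = [23.200,32.000,16.500]
diag = √(53.8²+53.8²+21.5²) = √6251.13 = 79.064


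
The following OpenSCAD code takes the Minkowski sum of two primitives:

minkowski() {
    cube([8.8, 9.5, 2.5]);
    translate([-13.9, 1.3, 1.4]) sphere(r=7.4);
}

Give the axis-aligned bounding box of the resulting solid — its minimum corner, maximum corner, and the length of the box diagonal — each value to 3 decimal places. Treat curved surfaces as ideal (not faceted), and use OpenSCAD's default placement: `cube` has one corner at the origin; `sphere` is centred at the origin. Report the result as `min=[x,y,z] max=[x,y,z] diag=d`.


A = translate([-13.9, 1.3, 1.4]) sphere(r=7.4) → bbox [-21.3,-6.1,-6] .. [-6.5,8.7,8.8]
B = cube([8.8, 9.5, 2.5]) → bbox [0,0,0] .. [8.8,9.5,2.5]
lo = A.lo+B.lo = [-21.3+0, -6.1+0, -6+0] = [-21.300,-6.100,-6.000]
hi = A.hi+B.hi = [-6.5+8.8, 8.7+9.5, 8.8+2.5] = [2.300,18.200,11.300]
diag = √(23.6²+24.3²+17.3²) = √1446.74 = 38.036

min=[-21.300,-6.100,-6.000] max=[2.300,18.200,11.300] diag=38.036


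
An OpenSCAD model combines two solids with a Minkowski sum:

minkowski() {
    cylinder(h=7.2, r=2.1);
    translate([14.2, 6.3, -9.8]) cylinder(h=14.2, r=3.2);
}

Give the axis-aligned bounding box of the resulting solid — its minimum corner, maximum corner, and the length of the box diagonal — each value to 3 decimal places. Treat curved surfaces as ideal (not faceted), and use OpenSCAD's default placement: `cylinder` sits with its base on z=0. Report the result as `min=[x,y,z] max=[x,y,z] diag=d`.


min=[8.900,1.000,-9.800] max=[19.500,11.600,11.600] diag=26.128

A = translate([14.2, 6.3, -9.8]) cylinder(h=14.2, r=3.2) → bbox [11,3.1,-9.8] .. [17.4,9.5,4.4]
B = cylinder(h=7.2, r=2.1) → bbox [-2.1,-2.1,0] .. [2.1,2.1,7.2]
lo = A.lo+B.lo = [11-2.1, 3.1-2.1, -9.8+0] = [8.900,1.000,-9.800]
hi = A.hi+B.hi = [17.4+2.1, 9.5+2.1, 4.4+7.2] = [19.500,11.600,11.600]
diag = √(10.6²+10.6²+21.4²) = √682.68 = 26.128


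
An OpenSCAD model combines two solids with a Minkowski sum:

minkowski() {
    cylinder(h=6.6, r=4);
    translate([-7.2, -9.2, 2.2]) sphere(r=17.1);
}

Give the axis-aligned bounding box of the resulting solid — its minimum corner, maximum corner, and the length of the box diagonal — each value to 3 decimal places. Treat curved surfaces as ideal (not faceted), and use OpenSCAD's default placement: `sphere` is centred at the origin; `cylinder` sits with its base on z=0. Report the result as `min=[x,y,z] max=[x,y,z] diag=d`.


A = translate([-7.2, -9.2, 2.2]) sphere(r=17.1) → bbox [-24.3,-26.3,-14.9] .. [9.9,7.9,19.3]
B = cylinder(h=6.6, r=4) → bbox [-4,-4,0] .. [4,4,6.6]
lo = A.lo+B.lo = [-24.3-4, -26.3-4, -14.9+0] = [-28.300,-30.300,-14.900]
hi = A.hi+B.hi = [9.9+4, 7.9+4, 19.3+6.6] = [13.900,11.900,25.900]
diag = √(42.2²+42.2²+40.8²) = √5226.32 = 72.293

min=[-28.300,-30.300,-14.900] max=[13.900,11.900,25.900] diag=72.293


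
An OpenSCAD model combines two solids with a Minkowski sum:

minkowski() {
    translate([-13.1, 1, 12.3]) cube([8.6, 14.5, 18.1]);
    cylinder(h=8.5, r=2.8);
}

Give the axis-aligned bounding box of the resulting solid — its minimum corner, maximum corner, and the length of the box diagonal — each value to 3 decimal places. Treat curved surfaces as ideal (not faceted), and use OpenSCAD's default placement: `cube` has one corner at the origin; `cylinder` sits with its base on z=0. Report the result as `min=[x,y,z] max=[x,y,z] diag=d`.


A = translate([-13.1, 1, 12.3]) cube([8.6, 14.5, 18.1]) → bbox [-13.1,1,12.3] .. [-4.5,15.5,30.4]
B = cylinder(h=8.5, r=2.8) → bbox [-2.8,-2.8,0] .. [2.8,2.8,8.5]
lo = A.lo+B.lo = [-13.1-2.8, 1-2.8, 12.3+0] = [-15.900,-1.800,12.300]
hi = A.hi+B.hi = [-4.5+2.8, 15.5+2.8, 30.4+8.5] = [-1.700,18.300,38.900]
diag = √(14.2²+20.1²+26.6²) = √1313.21 = 36.238

min=[-15.900,-1.800,12.300] max=[-1.700,18.300,38.900] diag=36.238


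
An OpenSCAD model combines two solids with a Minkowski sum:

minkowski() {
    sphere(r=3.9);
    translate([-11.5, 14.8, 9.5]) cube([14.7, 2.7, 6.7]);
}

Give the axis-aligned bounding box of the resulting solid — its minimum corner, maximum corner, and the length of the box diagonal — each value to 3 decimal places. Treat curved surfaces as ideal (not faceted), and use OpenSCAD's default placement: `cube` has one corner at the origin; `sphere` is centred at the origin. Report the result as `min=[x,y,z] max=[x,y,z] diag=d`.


A = translate([-11.5, 14.8, 9.5]) cube([14.7, 2.7, 6.7]) → bbox [-11.5,14.8,9.5] .. [3.2,17.5,16.2]
B = sphere(r=3.9) → bbox [-3.9,-3.9,-3.9] .. [3.9,3.9,3.9]
lo = A.lo+B.lo = [-11.5-3.9, 14.8-3.9, 9.5-3.9] = [-15.400,10.900,5.600]
hi = A.hi+B.hi = [3.2+3.9, 17.5+3.9, 16.2+3.9] = [7.100,21.400,20.100]
diag = √(22.5²+10.5²+14.5²) = √826.75 = 28.753

min=[-15.400,10.900,5.600] max=[7.100,21.400,20.100] diag=28.753


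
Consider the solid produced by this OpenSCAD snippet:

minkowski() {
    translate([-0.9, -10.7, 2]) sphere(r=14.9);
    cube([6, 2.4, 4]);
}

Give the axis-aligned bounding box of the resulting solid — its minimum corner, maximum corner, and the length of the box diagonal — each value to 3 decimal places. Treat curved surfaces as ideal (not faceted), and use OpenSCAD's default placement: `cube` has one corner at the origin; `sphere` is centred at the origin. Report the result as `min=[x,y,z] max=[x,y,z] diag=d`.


min=[-15.800,-25.600,-12.900] max=[20.000,6.600,20.900] diag=58.830

A = translate([-0.9, -10.7, 2]) sphere(r=14.9) → bbox [-15.8,-25.6,-12.9] .. [14,4.2,16.9]
B = cube([6, 2.4, 4]) → bbox [0,0,0] .. [6,2.4,4]
lo = A.lo+B.lo = [-15.8+0, -25.6+0, -12.9+0] = [-15.800,-25.600,-12.900]
hi = A.hi+B.hi = [14+6, 4.2+2.4, 16.9+4] = [20.000,6.600,20.900]
diag = √(35.8²+32.2²+33.8²) = √3460.92 = 58.830
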